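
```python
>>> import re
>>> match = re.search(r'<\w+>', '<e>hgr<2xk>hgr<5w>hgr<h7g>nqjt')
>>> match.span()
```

(0, 3)

The match spans [0:3] → '<e>'.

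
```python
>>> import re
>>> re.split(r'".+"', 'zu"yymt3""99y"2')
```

Matches to split on: at [2:14] → '"yymt3""99y"'.
Each match becomes a cut point; 2 segments remain.

['zu', '2']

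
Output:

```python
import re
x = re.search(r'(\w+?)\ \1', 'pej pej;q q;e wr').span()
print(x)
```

(0, 7)

After group 1 captures some text, `\1` only succeeds where that same text appears again.
The match spans [0:7] → 'pej pej'.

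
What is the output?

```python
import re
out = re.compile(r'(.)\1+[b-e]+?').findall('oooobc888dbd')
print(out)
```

['o', '8']

The backreference `\1` re-matches whatever the first group consumed, character for character.
With a single group, `findall` returns only what that group captured — 2 items.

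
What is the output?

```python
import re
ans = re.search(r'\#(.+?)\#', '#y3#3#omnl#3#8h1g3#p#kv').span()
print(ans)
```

(0, 4)

The `?` after the quantifier makes it lazy — it takes as little as possible before letting the rest of the pattern try.
Unlike `match`, `search` isn't anchored — it looks for the pattern anywhere in the string.
The match spans [0:4] → '#y3#'.
Captured: group 1 = 'y3'.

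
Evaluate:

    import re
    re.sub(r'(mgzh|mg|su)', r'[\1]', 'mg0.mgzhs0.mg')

'[mg]0.[mgzh]s0.[mg]'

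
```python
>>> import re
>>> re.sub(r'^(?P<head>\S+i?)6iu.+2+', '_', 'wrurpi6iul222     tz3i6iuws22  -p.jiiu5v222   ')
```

Pattern: anchored at the start of the string; then one or more of a non-whitespace character, then optionally a literal 'i' (captured as 'head'); then the literal '6iu', then one or more of any character, then one or more of the literal '2'.
Matches: at [0:43] → 'wrurpi6iul222     tz3i6iuws22  -p.jiiu5v222'.
`sub` substitutes '_' at each match site.

'_   '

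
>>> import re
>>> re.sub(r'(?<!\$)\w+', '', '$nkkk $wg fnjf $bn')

'$n $w  $b'

The negative lookahead/lookbehind blocks any match where the forbidden context is present.
`sub` substitutes '' at each match site.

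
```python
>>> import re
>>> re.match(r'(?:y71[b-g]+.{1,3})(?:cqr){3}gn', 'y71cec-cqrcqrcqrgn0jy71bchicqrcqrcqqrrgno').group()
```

'y71cec-cqrcqrcqrgn'

`re.match` won't scan ahead — the pattern has to work from the very first character.
The match spans [0:18] → 'y71cec-cqrcqrcqrgn'.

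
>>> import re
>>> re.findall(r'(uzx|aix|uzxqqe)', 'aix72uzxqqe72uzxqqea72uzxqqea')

['aix', 'uzx', 'uzx', 'uzx']

`|` is ordered: at each position the engine commits to the first alternative that works.
Because there's exactly one group, `findall` drops the full match and keeps group 1 from each hit.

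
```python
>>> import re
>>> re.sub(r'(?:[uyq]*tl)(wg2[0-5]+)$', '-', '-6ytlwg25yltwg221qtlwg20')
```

'-6ytlwg25yltwg221-'

Pattern: zero or more of one of [uyq], then the literal 'tl' (non-capturing group); then the literal 'wg2', then one or more of a character in [0-5] (captured); then anchored at the end.
Every occurrence is swapped for '-'.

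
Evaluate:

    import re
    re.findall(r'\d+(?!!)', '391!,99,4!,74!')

['39', '99', '7']

The negative lookaround is zero-width — it rules out positions where the adjacent text would match, without consuming anything.
No capturing groups, so `findall` returns the 3 full match strings.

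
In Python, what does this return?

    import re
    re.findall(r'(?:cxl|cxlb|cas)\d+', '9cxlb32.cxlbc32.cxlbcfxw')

With no groups in the pattern, `findall` gives back each whole match — 1 here.

['cxlb32']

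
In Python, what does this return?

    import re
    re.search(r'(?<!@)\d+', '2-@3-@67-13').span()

(0, 1)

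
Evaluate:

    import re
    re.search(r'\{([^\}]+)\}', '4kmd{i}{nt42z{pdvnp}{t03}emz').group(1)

'i'

`re.search` scans for the first position where the pattern succeeds.
The match spans [4:7] → '{i}'.
Captured: group 1 = 'i'.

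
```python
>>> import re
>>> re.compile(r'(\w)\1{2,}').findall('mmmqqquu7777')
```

['m', 'q', '7']

`\1` has to match the exact text group 1 already captured.
Scanning left to right: at [0:3] match 'mmm', group 1 = 'm'; at [3:6] match 'qqq', group 1 = 'q'; at [8:12] match '7777', group 1 = '7'.
One capturing group, so `findall` returns just the captured substring from each match — 3 in all.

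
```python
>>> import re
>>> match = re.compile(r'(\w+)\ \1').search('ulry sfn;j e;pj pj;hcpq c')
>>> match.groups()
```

A backreference is literal: `\1` must see the identical characters the first group matched.
`re.search` tries every starting position until one works.
The match spans [13:18] → 'pj pj'.
Captured: group 1 = 'pj'.

('pj',)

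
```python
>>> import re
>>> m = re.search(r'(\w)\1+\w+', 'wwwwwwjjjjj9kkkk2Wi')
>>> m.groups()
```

('w',)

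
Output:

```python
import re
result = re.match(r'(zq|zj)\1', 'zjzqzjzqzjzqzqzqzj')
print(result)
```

After group 1 captures some text, `\1` only succeeds where that same text appears again.
`re.match` won't scan ahead — the pattern has to work from the very first character.
Here the string doesn't start with a match, so the call returns None.

None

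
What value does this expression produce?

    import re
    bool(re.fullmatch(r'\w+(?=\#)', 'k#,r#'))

False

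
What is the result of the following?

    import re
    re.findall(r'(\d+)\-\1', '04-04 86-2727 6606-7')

After group 1 captures some text, `\1` only succeeds where that same text appears again.
Matches: at [0:5] match '04-04', group 1 = '04'.
`findall` collects group 1 from the one match (1 total).

['04']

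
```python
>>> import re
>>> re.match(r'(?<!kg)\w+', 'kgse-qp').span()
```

(0, 4)

A negative assertion filters positions out without eating any characters.
With `match`, the pattern is implicitly anchored at the beginning.
The match spans [0:4] → 'kgse'.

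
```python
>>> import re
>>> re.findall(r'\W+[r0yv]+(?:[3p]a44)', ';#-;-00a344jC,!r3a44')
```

This matches one or more of a non-word character; then one or more of one of [r0yv]; then one of [3p], then the literal 'a44' (non-capturing group).
Matches: at [13:20] → ',!r3a44'.
With no groups in the pattern, `findall` gives back each whole match — 1 here.

[',!r3a44']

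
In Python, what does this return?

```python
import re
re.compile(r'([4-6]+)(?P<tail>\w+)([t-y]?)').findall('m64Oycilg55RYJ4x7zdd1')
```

With 3 capturing groups, `findall` returns a 3-tuple per match.

[('64', 'Oycilg55RYJ4x7zdd1', '')]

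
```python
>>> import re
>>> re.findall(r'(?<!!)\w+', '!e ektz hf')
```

The negative lookaround is zero-width — it rules out positions where the adjacent text would match, without consuming anything.
Since nothing is captured, `findall` lists the 2 matched substrings directly.

['ektz', 'hf']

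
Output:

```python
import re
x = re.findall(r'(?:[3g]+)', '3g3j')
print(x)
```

Pattern: one or more of one of [3g] (non-capturing group).
Scanning left to right: at [0:3] → '3g3'.
`findall` yields the raw match text (1 of them) because the pattern has no groups.

['3g3']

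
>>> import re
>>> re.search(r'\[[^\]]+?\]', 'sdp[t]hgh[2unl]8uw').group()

The match spans [3:6] → '[t]'.

'[t]'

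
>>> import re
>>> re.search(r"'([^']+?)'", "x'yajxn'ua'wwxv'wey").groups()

('yajxn',)

The match spans [1:8] → "'yajxn'".
Captured: group 1 = 'yajxn'.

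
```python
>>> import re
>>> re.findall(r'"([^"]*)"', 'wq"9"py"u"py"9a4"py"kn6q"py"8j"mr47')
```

Matches: at [2:5] match '"9"', group 1 = '9'; at [7:10] match '"u"', group 1 = 'u'; at [12:17] match '"9a4"', group 1 = '9a4'; at [19:25] match '"kn6q"', group 1 = 'kn6q'; at [27:31] match '"8j"', group 1 = '8j'.
With a single group, `findall` returns only what that group captured — 5 items.

['9', 'u', '9a4', 'kn6q', '8j']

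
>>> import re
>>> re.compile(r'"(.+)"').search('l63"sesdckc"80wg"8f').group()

'"sesdckc"80wg"'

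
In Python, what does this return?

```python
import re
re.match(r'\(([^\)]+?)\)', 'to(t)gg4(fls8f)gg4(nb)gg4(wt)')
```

None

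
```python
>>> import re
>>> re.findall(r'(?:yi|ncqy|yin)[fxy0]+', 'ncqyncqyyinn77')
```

`findall` yields the raw match text (1 of them) because the pattern has no groups.

['ncqyy']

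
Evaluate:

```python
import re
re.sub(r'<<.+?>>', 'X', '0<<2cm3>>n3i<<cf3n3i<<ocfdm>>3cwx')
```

'0Xn3iX3cwx'

A non-greedy quantifier consumes as few characters as it can — just enough that the remainder of the pattern still matches from where it stops; whatever follows it matches normally.
Every occurrence is swapped for 'X'.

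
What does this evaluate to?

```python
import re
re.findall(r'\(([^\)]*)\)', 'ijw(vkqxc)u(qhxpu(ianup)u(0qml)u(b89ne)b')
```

['vkqxc', 'qhxpu(ianup', '0qml', 'b89ne']

`findall` collects group 1 from each match (4 total).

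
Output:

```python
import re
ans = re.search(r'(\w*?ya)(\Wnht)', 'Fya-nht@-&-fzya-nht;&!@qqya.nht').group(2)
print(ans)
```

Pattern: zero or more of a word character (lazy), then the literal 'ya' (captured); then a non-word character, then the literal 'nht' (captured).
`search` walks the string left to right and returns the first match it finds.
The match spans [0:7] → 'Fya-nht'.
Captured: group 1 = 'Fya', group 2 = '-nht'.

-nht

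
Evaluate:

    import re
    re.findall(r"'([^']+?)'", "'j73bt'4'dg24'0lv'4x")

Walking the string: at [0:7] match "'j73bt'", group 1 = 'j73bt'; at [8:14] match "'dg24'", group 1 = 'dg24'.
`findall` collects group 1 from each match (2 total).

['j73bt', 'dg24']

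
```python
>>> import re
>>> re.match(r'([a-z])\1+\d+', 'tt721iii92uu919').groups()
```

The backreference `\1` re-matches whatever the first group consumed, character for character.
`match` is anchored at position 0; if the pattern doesn't fit there, it returns None.
The match spans [0:5] → 'tt721'.
Captured: group 1 = 't'.

('t',)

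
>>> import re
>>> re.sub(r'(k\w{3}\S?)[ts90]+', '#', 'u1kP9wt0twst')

Pattern: the literal 'k', then exactly 3 of a word character, then optionally a non-whitespace character (captured); then one or more of one of [ts90].
Every occurrence is swapped for '#'.

'u1#wst'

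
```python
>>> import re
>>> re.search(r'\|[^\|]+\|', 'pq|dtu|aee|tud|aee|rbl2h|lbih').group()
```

'|dtu|'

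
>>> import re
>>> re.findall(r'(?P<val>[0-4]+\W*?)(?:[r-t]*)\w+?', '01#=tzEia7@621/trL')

The pattern matches one or more of a character in [0-4], then zero or more of a non-word character (lazy) (captured as 'val'); then zero or more of a character in [r-t] (non-capturing group); then one or more of a word character (lazy).
Walking the string: at [0:6] match '01#=tz', group 1 = '01#='; at [12:18] match '21/trL', group 1 = '21/'.
With a single group, `findall` returns only what that group captured — 2 items.

['01#=', '21/']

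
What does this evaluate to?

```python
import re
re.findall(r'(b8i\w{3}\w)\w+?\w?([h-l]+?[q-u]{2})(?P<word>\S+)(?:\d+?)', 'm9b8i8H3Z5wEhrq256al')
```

[('b8i8H3Z', 'hrq', '25')]

This matches the literal 'b8i', then exactly 3 of a word character, then a word character (captured); then one or more of a word character (lazy), then optionally a word character; then one or more of a character in [h-l] (lazy), then exactly 2 of a character in [q-u] (captured); then one or more of a non-whitespace character (captured as 'word'); then one or more of a digit (lazy) (non-capturing group).
Matches: at [2:18] match 'b8i8H3Z5wEhrq256', groups = ('b8i8H3Z', 'hrq', '25').
With 3 capturing groups, `findall` returns a 3-tuple per match.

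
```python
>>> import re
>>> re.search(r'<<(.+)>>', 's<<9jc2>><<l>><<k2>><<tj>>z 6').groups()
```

Unlike `match`, `search` isn't anchored — it looks for the pattern anywhere in the string.
The match spans [1:26] → '<<9jc2>><<l>><<k2>><<tj>>'.
Captured: group 1 = '9jc2>><<l>><<k2>><<tj'.

('9jc2>><<l>><<k2>><<tj',)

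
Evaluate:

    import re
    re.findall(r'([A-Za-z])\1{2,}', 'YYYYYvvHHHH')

`\1` has to match the exact text group 1 already captured.
Walking the string: at [0:5] match 'YYYYY', group 1 = 'Y'; at [7:11] match 'HHHH', group 1 = 'H'.
With a single group, `findall` returns only what that group captured — 2 items.

['Y', 'H']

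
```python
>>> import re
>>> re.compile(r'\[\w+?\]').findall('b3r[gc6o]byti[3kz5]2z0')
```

['[gc6o]', '[3kz5]']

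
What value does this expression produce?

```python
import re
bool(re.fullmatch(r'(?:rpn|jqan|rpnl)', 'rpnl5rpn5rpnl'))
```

False

`fullmatch` succeeds only if the pattern covers the string from start to end.
Here there's no way to consume every character, so the call returns None, and `bool(None)` is False.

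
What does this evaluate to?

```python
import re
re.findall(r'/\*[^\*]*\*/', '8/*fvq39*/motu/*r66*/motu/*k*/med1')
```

Since nothing is captured, `findall` lists the 3 matched substrings directly.

['/*fvq39*/', '/*r66*/', '/*k*/']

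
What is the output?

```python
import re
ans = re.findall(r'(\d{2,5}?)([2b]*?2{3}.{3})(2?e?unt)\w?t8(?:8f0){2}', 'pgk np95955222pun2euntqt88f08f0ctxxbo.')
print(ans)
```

[('95955', '222pun', '2eunt')]

Multiple groups make `findall` return tuples — one 3-tuple for the one match.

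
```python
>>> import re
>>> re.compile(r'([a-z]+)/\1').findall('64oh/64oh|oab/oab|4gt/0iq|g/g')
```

['oab', 'g']

`\1` is not a pattern — it's the concrete string captured by group 1, re-applied verbatim.
`findall` collects group 1 from each match (2 total).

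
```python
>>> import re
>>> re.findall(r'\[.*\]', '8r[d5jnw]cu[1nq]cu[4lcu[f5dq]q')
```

['[d5jnw]cu[1nq]cu[4lcu[f5dq]']

Matches: at [2:29] → '[d5jnw]cu[1nq]cu[4lcu[f5dq]'.
`findall` yields the raw match text (1 of them) because the pattern has no groups.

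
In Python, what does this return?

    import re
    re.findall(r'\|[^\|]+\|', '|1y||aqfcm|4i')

`findall` yields the raw match text (2 of them) because the pattern has no groups.

['|1y|', '|aqfcm|']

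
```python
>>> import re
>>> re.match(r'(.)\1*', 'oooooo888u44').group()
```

`re.match` won't scan ahead — the pattern has to work from the very first character.
The match spans [0:6] → 'oooooo'.

'oooooo'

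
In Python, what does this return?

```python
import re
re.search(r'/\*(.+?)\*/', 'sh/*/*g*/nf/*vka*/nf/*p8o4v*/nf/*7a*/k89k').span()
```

Lazy quantifiers expand one character at a time until the remainder of the pattern can match.
Unlike `match`, `search` isn't anchored — it looks for the pattern anywhere in the string.
The match spans [2:9] → '/*/*g*/'.
Captured: group 1 = '/*g'.

(2, 9)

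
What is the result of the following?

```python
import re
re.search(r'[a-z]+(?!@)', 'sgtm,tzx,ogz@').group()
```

A negative assertion filters positions out without eating any characters.
`re.search` scans for the first position where the pattern succeeds.
The match spans [0:4] → 'sgtm'.

'sgtm'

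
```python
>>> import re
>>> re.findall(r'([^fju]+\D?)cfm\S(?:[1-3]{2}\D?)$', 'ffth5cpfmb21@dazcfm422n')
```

['mb21@daz']

The pattern matches one or more of any character except [fju], then optionally a non-digit (captured); then the literal 'cfm', then a non-whitespace character; then exactly 2 of a character in [1-3], then optionally a non-digit (non-capturing group); then anchored at the end.
Walking the string: at [8:23] match 'mb21@dazcfm422n', group 1 = 'mb21@daz'.
With a single group, `findall` returns only what that group captured — 1 item.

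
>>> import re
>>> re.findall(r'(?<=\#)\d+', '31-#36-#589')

The positive lookaround only admits positions where the adjacent text matches; those characters stay outside the span.
Since nothing is captured, `findall` lists the 2 matched substrings directly.

['36', '589']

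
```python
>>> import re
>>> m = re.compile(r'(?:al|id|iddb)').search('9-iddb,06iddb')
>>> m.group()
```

'id'

Alternation isn't longest-match — the leftmost alternative that fits at this position is chosen.
`re.search` scans for the first position where the pattern succeeds.
The match spans [2:4] → 'id'.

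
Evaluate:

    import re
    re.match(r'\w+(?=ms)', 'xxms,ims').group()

`match` is anchored at position 0; if the pattern doesn't fit there, it returns None.
The match spans [0:2] → 'xx'.

'xx'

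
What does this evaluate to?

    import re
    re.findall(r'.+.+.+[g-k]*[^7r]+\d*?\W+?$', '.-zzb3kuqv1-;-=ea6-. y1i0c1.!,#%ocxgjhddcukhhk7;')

Since nothing is captured, `findall` lists the 1 matched substring directly.

['.-zzb3kuqv1-;-=ea6-. y1i0c1.!,#%ocxgjhddcukhhk7;']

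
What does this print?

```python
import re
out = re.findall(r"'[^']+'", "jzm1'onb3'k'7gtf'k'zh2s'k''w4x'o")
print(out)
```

["'onb3'", "'7gtf'", "'zh2s'", "'w4x'"]

Since nothing is captured, `findall` lists the 4 matched substrings directly.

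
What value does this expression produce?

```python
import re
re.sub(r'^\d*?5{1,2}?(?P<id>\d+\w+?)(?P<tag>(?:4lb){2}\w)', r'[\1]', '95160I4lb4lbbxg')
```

'[160I]xg'

The pattern matches anchored at the start of the string; then zero or more of a digit (lazy), then 1 to 2 of the literal '5' (lazy); then one or more of a digit, then one or more of a word character (lazy) (captured as 'id'); then the literal '4lb' repeated 2 times, then a word character (captured as 'tag').
Matches: at [0:13] → '95160I4lb4lbb'.
Each match is replaced using the text its own group 1 captured.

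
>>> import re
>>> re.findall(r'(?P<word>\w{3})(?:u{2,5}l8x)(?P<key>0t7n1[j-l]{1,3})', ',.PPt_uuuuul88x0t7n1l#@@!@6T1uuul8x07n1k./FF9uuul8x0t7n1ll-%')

[('FF9', '0t7n1ll')]

Pattern: exactly 3 of a word character (captured as 'word'); then 2 to 5 of the literal 'u', then the literal 'l8x' (non-capturing group); then the literal '0t', then the literal '7n1', then 1 to 3 of a character in [j-l] (captured as 'key').
2 groups means the one result is a tuple of 2 captured strings — 1 here.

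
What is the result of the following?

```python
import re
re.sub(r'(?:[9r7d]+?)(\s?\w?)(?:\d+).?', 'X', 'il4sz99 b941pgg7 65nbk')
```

'il4szXbXggXbk'

Pattern: one or more of one of [9r7d] (lazy) (non-capturing group); then optionally whitespace, then optionally a word character (captured); then one or more of a digit (non-capturing group); then optionally any character.
Every occurrence is swapped for 'X'.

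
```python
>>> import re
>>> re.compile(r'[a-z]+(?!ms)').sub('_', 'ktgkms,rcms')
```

The negative lookahead/lookbehind blocks any match where the forbidden context is present.
Matches: at [0:6] → 'ktgkms'; at [7:11] → 'rcms'.
`sub` substitutes '_' at each match site.

'_,_'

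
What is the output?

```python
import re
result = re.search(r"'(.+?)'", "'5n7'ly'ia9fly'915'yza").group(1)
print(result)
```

The match spans [0:5] → "'5n7'".
Captured: group 1 = '5n7'.

5n7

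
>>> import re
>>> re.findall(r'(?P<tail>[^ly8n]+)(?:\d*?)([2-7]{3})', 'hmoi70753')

[('hmoi70', '753')]

`findall` packs the 2 group values into a tuple for every match.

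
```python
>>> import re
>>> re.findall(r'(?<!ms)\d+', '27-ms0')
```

['27']

The negative lookahead/lookbehind blocks any match where the forbidden context is present.
`findall` yields the raw match text (1 of them) because the pattern has no groups.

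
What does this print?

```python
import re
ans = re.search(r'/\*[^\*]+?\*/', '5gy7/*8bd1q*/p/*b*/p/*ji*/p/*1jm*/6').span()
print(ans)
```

`re.search` tries every starting position until one works.
The match spans [4:13] → '/*8bd1q*/'.

(4, 13)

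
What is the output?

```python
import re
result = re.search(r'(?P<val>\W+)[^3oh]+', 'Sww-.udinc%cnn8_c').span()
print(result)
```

Pattern: one or more of a non-word character (captured as 'val'); then one or more of any character except [3oh].
`search` walks the string left to right and returns the first match it finds.
The match spans [3:17] → '-.udinc%cnn8_c'.
Captured: group 1 = '-.'.

(3, 17)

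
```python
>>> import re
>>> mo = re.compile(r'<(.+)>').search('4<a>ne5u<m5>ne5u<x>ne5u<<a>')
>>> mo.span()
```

`re.search` tries every starting position until one works.
The match spans [1:27] → '<a>ne5u<m5>ne5u<x>ne5u<<a>'.
Captured: group 1 = 'a>ne5u<m5>ne5u<x>ne5u<<a'.

(1, 27)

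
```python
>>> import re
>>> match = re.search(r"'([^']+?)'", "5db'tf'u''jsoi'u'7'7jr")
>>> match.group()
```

The match spans [3:7] → "'tf'".

"'tf'"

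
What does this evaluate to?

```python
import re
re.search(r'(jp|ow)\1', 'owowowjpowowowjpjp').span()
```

(0, 4)

A backreference is literal: `\1` must see the identical characters the first group matched.
`re.search` scans for the first position where the pattern succeeds.
The match spans [0:4] → 'owow'.
Captured: group 1 = 'ow'.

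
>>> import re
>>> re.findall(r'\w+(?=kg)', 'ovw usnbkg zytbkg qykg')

['usnb', 'zytb', 'qy']

Lookahead/lookbehind check context without consuming it, so the matched span excludes the asserted characters.
No capturing groups, so `findall` returns the 3 full match strings.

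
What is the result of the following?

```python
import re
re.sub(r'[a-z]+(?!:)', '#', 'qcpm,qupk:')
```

'#,#k:'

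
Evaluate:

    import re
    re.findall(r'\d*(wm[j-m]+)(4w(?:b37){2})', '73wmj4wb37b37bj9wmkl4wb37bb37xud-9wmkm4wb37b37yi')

[('wmj', '4wb37b37'), ('wmkm', '4wb37b37')]

The pattern matches zero or more of a digit; then the literal 'wm', then one or more of a character in [j-m] (captured); then the literal '4w', then the literal 'b37' repeated 2 times (captured).
2 groups means each result is a tuple of 2 captured strings — 2 here.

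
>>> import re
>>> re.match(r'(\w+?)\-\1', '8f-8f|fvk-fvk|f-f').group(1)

After group 1 captures some text, `\1` only succeeds where that same text appears again.
`re.match` only tries the pattern at the start of the string.
The match spans [0:5] → '8f-8f'.
Captured: group 1 = '8f'.

'8f'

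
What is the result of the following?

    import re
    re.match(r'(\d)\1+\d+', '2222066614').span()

(0, 10)

After group 1 captures some text, `\1` only succeeds where that same text appears again.
`re.match` won't scan ahead — the pattern has to work from the very first character.
The match spans [0:10] → '2222066614'.
Captured: group 1 = '2'.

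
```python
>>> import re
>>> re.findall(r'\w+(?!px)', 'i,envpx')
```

The negative lookaround is zero-width — it rules out positions where the adjacent text would match, without consuming anything.
Scanning left to right: at [0:1] → 'i'; at [2:7] → 'envpx'.
No capturing groups, so `findall` returns the 2 full match strings.

['i', 'envpx']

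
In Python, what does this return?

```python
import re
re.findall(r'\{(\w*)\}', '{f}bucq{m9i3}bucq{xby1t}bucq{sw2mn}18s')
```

Scanning left to right: at [0:3] match '{f}', group 1 = 'f'; at [7:13] match '{m9i3}', group 1 = 'm9i3'; at [17:24] match '{xby1t}', group 1 = 'xby1t'; at [28:35] match '{sw2mn}', group 1 = 'sw2mn'.
With a single group, `findall` returns only what that group captured — 4 items.

['f', 'm9i3', 'xby1t', 'sw2mn']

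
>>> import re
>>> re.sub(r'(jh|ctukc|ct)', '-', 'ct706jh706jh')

'-706-706-'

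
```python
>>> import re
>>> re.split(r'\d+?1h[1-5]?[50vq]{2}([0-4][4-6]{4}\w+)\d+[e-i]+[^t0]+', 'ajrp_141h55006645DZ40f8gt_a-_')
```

['ajrp_', '06645DZ4', 't_a-_']

This matches one or more of a digit (lazy); then the literal '1h', then optionally a character in [1-5], then exactly 2 of one of [50vq]; then a character in [0-4], then exactly 4 of a character in [4-6], then one or more of a word character (captured); then one or more of a digit, then one or more of a character in [e-i], then one or more of any character except [t0].
Matches to split on: at [5:24] → '141h55006645DZ40f8g'.
With a capturing group present, the delimiter's captured portion is kept in the result list.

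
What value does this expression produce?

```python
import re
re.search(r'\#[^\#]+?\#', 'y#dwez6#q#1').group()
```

`re.search` scans for the first position where the pattern succeeds.
The match spans [1:8] → '#dwez6#'.

'#dwez6#'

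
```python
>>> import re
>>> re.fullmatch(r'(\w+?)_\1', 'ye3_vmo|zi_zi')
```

None

A backreference is literal: `\1` must see the identical characters the first group matched.
For `fullmatch`, every character of the input must be accounted for by the pattern.
Here the pattern can't cover the whole string, so the call returns None.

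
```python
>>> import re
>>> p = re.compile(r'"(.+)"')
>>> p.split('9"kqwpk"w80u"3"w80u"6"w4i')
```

Matches to split on: at [1:22] → '"kqwpk"w80u"3"w80u"6"'.
`re.split` interleaves the captured-group text with the surrounding fragments.

['9', 'kqwpk"w80u"3"w80u"6', 'w4i']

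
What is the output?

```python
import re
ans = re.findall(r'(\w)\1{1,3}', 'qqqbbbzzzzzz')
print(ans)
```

['q', 'b', 'z', 'z']

`\1` is not a pattern — it's the concrete string captured by group 1, re-applied verbatim.
With a single group, `findall` returns only what that group captured — 4 items.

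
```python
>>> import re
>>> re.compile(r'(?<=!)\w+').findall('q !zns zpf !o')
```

['zns', 'o']

Lookahead/lookbehind check context without consuming it, so the matched span excludes the asserted characters.
Matches: at [3:6] → 'zns'; at [12:13] → 'o'.
With no groups in the pattern, `findall` gives back each whole match — 2 here.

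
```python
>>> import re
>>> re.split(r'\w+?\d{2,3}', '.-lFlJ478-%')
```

Splitting on the pattern gives 2 pieces.

['.-', '-%']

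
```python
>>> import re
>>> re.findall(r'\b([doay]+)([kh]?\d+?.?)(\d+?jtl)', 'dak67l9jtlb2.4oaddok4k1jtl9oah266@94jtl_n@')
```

[('da', 'k67l', '9jtl')]

`findall` packs the 3 group values into a tuple for every match.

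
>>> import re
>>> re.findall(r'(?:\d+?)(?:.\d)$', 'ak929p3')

Pattern: one or more of a digit (lazy) (non-capturing group); then any character, then a digit (non-capturing group); then anchored at the end.
Matches: at [2:7] → '929p3'.
No capturing groups, so `findall` returns the 1 full match string.

['929p3']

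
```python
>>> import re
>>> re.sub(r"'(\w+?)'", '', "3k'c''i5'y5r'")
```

"3ky5r'"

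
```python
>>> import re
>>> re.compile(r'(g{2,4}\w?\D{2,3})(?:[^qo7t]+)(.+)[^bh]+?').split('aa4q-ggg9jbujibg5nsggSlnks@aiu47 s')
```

['aa4q-', 'ggg9jbu', '7 ', '']

The group in the pattern means `split` returns the separators' captures alongside the pieces.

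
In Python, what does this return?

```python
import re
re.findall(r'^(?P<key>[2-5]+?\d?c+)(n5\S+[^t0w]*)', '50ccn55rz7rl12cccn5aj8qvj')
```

[('50cc', 'n55rz7rl12cccn5aj8qvj')]

This matches anchored at the start of the string; then one or more of a character in [2-5] (lazy), then optionally a digit, then one or more of a literal 'c' (captured as 'key'); then the literal 'n5', then one or more of a non-whitespace character, then zero or more of any character except [t0w] (captured).
With 2 capturing groups, `findall` returns a 2-tuple per match.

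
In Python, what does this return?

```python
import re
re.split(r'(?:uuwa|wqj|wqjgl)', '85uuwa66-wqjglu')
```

['85', '66-', 'glu']

Branches in `(...|...)` are attempted left-to-right; the first branch that allows the whole pattern to succeed is taken.
Each match becomes a cut point; 3 segments remain.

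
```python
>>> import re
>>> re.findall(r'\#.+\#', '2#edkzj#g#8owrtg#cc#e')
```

`findall` yields the raw match text (1 of them) because the pattern has no groups.

['#edkzj#g#8owrtg#cc#']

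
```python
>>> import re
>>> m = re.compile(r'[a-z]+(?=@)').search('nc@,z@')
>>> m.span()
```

Because the assertion is zero-width, the text it checks is not consumed and won't appear in the result.
The match spans [0:2] → 'nc'.

(0, 2)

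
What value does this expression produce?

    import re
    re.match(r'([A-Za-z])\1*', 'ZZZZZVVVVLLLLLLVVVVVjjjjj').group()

'ZZZZZ'

`re.match` won't scan ahead — the pattern has to work from the very first character.
The match spans [0:5] → 'ZZZZZ'.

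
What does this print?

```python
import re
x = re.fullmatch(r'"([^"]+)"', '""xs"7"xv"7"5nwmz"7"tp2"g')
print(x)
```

None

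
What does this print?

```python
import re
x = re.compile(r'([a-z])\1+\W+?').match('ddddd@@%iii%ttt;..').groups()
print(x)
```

('d',)

After group 1 captures some text, `\1` only succeeds where that same text appears again.
`re.match` won't scan ahead — the pattern has to work from the very first character.
The match spans [0:6] → 'ddddd@'.
Captured: group 1 = 'd'.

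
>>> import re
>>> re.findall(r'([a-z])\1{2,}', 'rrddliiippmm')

['i']

After group 1 captures some text, `\1` only succeeds where that same text appears again.
Walking the string: at [5:8] match 'iii', group 1 = 'i'.
`findall` collects group 1 from the one match (1 total).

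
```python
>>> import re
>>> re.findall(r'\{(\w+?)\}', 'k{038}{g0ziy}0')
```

['038', 'g0ziy']

`findall` collects group 1 from each match (2 total).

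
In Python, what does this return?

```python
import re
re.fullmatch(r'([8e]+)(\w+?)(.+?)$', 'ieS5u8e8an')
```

None

`fullmatch` succeeds only if the pattern covers the string from start to end.
Here there's no way to consume every character, so the call returns None.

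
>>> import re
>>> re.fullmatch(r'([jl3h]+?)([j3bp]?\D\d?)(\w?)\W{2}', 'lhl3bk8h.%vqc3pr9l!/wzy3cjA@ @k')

None

This matches one or more of one of [jl3h] (lazy) (captured); then optionally one of [j3bp], then a non-digit, then optionally a digit (captured); then optionally a word character (captured); then exactly 2 of a non-word character.
`fullmatch` succeeds only if the pattern covers the string from start to end.
Here the pattern can't cover the whole string, so the call returns None.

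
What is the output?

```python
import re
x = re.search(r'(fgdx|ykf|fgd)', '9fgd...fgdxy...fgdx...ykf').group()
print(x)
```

fgd

`search` walks the string left to right and returns the first match it finds.
The match spans [1:4] → 'fgd'.
Captured: group 1 = 'fgd'.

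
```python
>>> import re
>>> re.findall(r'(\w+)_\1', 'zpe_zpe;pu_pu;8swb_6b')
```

['zpe', 'pu']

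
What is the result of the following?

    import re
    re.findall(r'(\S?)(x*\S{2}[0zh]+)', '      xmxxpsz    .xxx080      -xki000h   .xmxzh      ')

The pattern matches optionally a non-whitespace character (captured); then zero or more of a literal 'x', then exactly 2 of a non-whitespace character, then one or more of one of [0zh] (captured).
Matches: at [7:13] match 'mxxpsz', groups = ('m', 'xxpsz'); at [17:24] match '.xxx080', groups = ('.', 'xxx080'); at [30:38] match '-xki000h', groups = ('-', 'xki000h'); at [41:47] match '.xmxzh', groups = ('.', 'xmxzh').
Multiple groups make `findall` return tuples — one 2-tuple for each match.

[('m', 'xxpsz'), ('.', 'xxx080'), ('-', 'xki000h'), ('.', 'xmxzh')]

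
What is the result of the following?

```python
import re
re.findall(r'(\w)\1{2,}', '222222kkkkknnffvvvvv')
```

['2', 'k', 'v']

After group 1 captures some text, `\1` only succeeds where that same text appears again.
Scanning left to right: at [0:6] match '222222', group 1 = '2'; at [6:11] match 'kkkkk', group 1 = 'k'; at [15:20] match 'vvvvv', group 1 = 'v'.
`findall` collects group 1 from each match (3 total).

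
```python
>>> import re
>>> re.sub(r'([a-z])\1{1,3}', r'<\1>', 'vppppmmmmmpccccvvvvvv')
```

'v<p><m>mp<c><v><v>'

After group 1 captures some text, `\1` only succeeds where that same text appears again.
`\1` in the replacement pulls in group 1's text for each match.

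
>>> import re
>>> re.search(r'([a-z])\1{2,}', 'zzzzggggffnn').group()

After group 1 captures some text, `\1` only succeeds where that same text appears again.
`re.search` tries every starting position until one works.
The match spans [0:4] → 'zzzz'.
Captured: group 1 = 'z'.

'zzzz'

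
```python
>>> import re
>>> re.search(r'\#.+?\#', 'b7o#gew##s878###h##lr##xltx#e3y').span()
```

(3, 8)

The match spans [3:8] → '#gew#'.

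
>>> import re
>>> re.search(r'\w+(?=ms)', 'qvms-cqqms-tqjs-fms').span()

The positive lookaround only admits positions where the adjacent text matches; those characters stay outside the span.
Unlike `match`, `search` isn't anchored — it looks for the pattern anywhere in the string.
The match spans [0:2] → 'qv'.

(0, 2)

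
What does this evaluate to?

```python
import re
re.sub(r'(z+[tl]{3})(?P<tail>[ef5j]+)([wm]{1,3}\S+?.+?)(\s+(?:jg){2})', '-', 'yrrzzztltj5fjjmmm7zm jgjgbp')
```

Each match is replaced by '-'.

'yrr-bp'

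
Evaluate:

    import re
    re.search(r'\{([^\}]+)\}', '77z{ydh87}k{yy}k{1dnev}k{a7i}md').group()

'{ydh87}'

`search` walks the string left to right and returns the first match it finds.
The match spans [3:10] → '{ydh87}'.
Captured: group 1 = 'ydh87'.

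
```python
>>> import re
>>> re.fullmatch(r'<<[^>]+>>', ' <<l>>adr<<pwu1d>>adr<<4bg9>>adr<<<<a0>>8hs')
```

`fullmatch` succeeds only if the pattern covers the string from start to end.
Here the string isn't matched end-to-end, so the call returns None.

None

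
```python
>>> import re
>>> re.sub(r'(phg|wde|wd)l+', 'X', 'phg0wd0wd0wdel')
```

'phg0wd0wd0X'

Every occurrence is swapped for 'X'.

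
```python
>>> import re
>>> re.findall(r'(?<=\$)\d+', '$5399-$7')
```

['5399', '7']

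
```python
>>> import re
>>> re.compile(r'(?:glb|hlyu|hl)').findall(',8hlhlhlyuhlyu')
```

`|` is ordered: at each position the engine commits to the first alternative that works.
Walking the string: at [2:4] → 'hl'; at [4:6] → 'hl'; at [6:10] → 'hlyu'; at [10:14] → 'hlyu'.
Since nothing is captured, `findall` lists the 4 matched substrings directly.

['hl', 'hl', 'hlyu', 'hlyu']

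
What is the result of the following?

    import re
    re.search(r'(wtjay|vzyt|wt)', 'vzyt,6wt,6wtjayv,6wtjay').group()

Unlike `match`, `search` isn't anchored — it looks for the pattern anywhere in the string.
The match spans [0:4] → 'vzyt'.
Captured: group 1 = 'vzyt'.

'vzyt'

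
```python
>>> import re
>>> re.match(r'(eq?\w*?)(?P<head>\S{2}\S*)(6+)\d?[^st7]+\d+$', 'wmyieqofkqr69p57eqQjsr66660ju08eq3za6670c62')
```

`match` is anchored at position 0; if the pattern doesn't fit there, it returns None.
Here the string doesn't start with a match, so the call returns None.

None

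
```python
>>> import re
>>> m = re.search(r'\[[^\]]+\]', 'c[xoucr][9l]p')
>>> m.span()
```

(1, 8)

`re.search` scans for the first position where the pattern succeeds.
The match spans [1:8] → '[xoucr]'.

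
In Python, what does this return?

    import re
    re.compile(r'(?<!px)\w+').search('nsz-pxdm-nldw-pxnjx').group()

`(?!…)`/`(?<!…)` only lets a position through if the neighbouring text does NOT match; no characters are consumed.
`re.search` scans for the first position where the pattern succeeds.
The match spans [0:3] → 'nsz'.

'nsz'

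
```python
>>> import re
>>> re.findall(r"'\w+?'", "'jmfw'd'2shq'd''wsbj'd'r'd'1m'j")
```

["'jmfw'", "'2shq'", "'wsbj'", "'r'", "'1m'"]

Scanning left to right: at [0:6] → "'jmfw'"; at [7:13] → "'2shq'"; at [15:21] → "'wsbj'"; at [22:25] → "'r'"; at [26:30] → "'1m'".
`findall` yields the raw match text (5 of them) because the pattern has no groups.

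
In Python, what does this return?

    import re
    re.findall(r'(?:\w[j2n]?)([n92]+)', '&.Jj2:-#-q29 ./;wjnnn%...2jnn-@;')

['2', '9', 'nnn', 'nn']

This matches a word character, then optionally one of [j2n] (non-capturing group); then one or more of one of [n92] (captured).
Walking the string: at [2:5] match 'Jj2', group 1 = '2'; at [9:12] match 'q29', group 1 = '9'; at [16:21] match 'wjnnn', group 1 = 'nnn'; at [25:29] match '2jnn', group 1 = 'nn'.
One capturing group, so `findall` returns just the captured substring from each match — 4 in all.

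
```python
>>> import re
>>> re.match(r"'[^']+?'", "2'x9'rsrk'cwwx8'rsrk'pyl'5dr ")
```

None

`re.match` won't scan ahead — the pattern has to work from the very first character.
Here position 0 doesn't satisfy it, so the call returns None.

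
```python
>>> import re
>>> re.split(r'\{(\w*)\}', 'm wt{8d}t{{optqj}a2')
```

['m wt', '8d', 't{', 'optqj', 'a2']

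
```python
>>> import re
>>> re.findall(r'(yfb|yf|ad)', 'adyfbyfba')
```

['ad', 'yfb', 'yfb']

Branches in `(...|...)` are attempted left-to-right; the first branch that allows the whole pattern to succeed is taken.
`findall` collects group 1 from each match (3 total).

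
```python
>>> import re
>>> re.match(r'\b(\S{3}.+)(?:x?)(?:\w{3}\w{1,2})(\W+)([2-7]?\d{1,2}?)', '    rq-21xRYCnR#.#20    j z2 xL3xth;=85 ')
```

None

Pattern: a word boundary (`\b`, zero-width); then exactly 3 of a non-whitespace character, then one or more of any character (captured); then optionally a literal 'x' (non-capturing group); then exactly 3 of a word character, then 1 to 2 of a word character (non-capturing group); then one or more of a non-word character (captured); then optionally a character in [2-7], then 1 to 2 of a digit (lazy) (captured).
`match` is anchored at position 0; if the pattern doesn't fit there, it returns None.
Here position 0 doesn't satisfy it, so the call returns None.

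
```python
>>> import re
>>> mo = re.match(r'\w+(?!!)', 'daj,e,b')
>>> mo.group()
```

`re.match` won't scan ahead — the pattern has to work from the very first character.
The match spans [0:3] → 'daj'.

'daj'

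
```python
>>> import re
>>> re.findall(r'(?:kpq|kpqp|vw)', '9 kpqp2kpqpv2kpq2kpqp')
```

Alternation tries branches left to right and keeps the first one that lets the overall match succeed at that position.
Scanning left to right: at [2:5] → 'kpq'; at [7:10] → 'kpq'; at [13:16] → 'kpq'; at [17:20] → 'kpq'.
With no groups in the pattern, `findall` gives back each whole match — 4 here.

['kpq', 'kpq', 'kpq', 'kpq']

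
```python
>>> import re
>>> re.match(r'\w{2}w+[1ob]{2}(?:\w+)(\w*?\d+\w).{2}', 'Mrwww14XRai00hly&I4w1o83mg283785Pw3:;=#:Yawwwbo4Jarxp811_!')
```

None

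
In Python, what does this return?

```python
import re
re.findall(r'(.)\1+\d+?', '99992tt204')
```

`\1` has to match the exact text group 1 already captured.
Walking the string: at [0:5] match '99992', group 1 = '9'; at [5:8] match 'tt2', group 1 = 't'.
Because there's exactly one group, `findall` drops the full match and keeps group 1 from each hit.

['9', 't']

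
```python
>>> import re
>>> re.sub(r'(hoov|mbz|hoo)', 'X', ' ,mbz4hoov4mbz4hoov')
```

' ,X4X4X4X'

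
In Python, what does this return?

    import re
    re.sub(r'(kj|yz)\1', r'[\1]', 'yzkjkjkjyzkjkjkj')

'yz[kj]kjyz[kj]kj'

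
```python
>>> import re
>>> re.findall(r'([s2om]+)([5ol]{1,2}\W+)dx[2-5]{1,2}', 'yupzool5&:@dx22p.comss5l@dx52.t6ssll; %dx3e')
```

[('oo', 'l5&:@'), ('omss', '5l@'), ('ss', 'll; %')]

With 2 capturing groups, `findall` returns a 2-tuple per match.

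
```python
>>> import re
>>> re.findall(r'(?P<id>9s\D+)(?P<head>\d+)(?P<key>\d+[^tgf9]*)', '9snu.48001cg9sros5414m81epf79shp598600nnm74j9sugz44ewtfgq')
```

[('9snu.', '4800', '1c'), ('9sros', '541', '4m81ep'), ('9shp', '59860', '0nnm74j'), ('9sugz', '4', '4ew')]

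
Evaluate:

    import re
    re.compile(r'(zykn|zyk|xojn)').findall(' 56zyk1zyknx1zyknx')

['zyk', 'zykn', 'zykn']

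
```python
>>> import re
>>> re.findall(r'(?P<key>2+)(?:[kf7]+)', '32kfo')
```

Pattern: one or more of a literal '2' (captured as 'key'); then one or more of one of [kf7] (non-capturing group).
Matches: at [1:4] match '2kf', group 1 = '2'.
Because there's exactly one group, `findall` drops the full match and keeps group 1 from the one hit.

['2']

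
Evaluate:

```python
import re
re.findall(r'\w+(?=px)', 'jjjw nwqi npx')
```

['n']

The positive lookaround only admits positions where the adjacent text matches; those characters stay outside the span.
With no groups in the pattern, `findall` gives back each whole match — 1 here.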